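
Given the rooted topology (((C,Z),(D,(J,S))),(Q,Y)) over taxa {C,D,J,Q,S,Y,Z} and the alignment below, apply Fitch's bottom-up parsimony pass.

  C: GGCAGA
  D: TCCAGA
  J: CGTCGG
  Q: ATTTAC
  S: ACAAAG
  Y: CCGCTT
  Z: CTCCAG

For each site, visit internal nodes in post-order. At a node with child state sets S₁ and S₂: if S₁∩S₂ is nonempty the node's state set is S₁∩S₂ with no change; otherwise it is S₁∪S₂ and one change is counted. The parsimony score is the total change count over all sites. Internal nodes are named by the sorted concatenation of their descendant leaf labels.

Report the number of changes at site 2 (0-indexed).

site 0, node CZ: C={G} ∪ Z={C} → {C,G} (+1)
site 0, node JS: J={C} ∪ S={A} → {A,C} (+1)
site 0, node DJS: D={T} ∪ JS={A,C} → {A,C,T} (+1)
site 0, node CDJSZ: CZ={C,G} ∩ DJS={A,C,T} → {C} (+0)
site 0, node QY: Q={A} ∪ Y={C} → {A,C} (+1)
site 0, node CDJQSYZ: CDJSZ={C} ∩ QY={A,C} → {C} (+0)
site 1, node CZ: C={G} ∪ Z={T} → {G,T} (+1)
site 1, node JS: J={G} ∪ S={C} → {C,G} (+1)
site 1, node DJS: D={C} ∩ JS={C,G} → {C} (+0)
site 1, node CDJSZ: CZ={G,T} ∪ DJS={C} → {C,G,T} (+1)
site 1, node QY: Q={T} ∪ Y={C} → {C,T} (+1)
site 1, node CDJQSYZ: CDJSZ={C,G,T} ∩ QY={C,T} → {C,T} (+0)
site 2, node CZ: C={C} ∩ Z={C} → {C} (+0)
site 2, node JS: J={T} ∪ S={A} → {A,T} (+1)
site 2, node DJS: D={C} ∪ JS={A,T} → {A,C,T} (+1)
site 2, node CDJSZ: CZ={C} ∩ DJS={A,C,T} → {C} (+0)
site 2, node QY: Q={T} ∪ Y={G} → {G,T} (+1)
site 2, node CDJQSYZ: CDJSZ={C} ∪ QY={G,T} → {C,G,T} (+1)
site 3, node CZ: C={A} ∪ Z={C} → {A,C} (+1)
site 3, node JS: J={C} ∪ S={A} → {A,C} (+1)
site 3, node DJS: D={A} ∩ JS={A,C} → {A} (+0)
site 3, node CDJSZ: CZ={A,C} ∩ DJS={A} → {A} (+0)
site 3, node QY: Q={T} ∪ Y={C} → {C,T} (+1)
site 3, node CDJQSYZ: CDJSZ={A} ∪ QY={C,T} → {A,C,T} (+1)
site 4, node CZ: C={G} ∪ Z={A} → {A,G} (+1)
site 4, node JS: J={G} ∪ S={A} → {A,G} (+1)
site 4, node DJS: D={G} ∩ JS={A,G} → {G} (+0)
site 4, node CDJSZ: CZ={A,G} ∩ DJS={G} → {G} (+0)
site 4, node QY: Q={A} ∪ Y={T} → {A,T} (+1)
site 4, node CDJQSYZ: CDJSZ={G} ∪ QY={A,T} → {A,G,T} (+1)
site 5, node CZ: C={A} ∪ Z={G} → {A,G} (+1)
site 5, node JS: J={G} ∩ S={G} → {G} (+0)
site 5, node DJS: D={A} ∪ JS={G} → {A,G} (+1)
site 5, node CDJSZ: CZ={A,G} ∩ DJS={A,G} → {A,G} (+0)
site 5, node QY: Q={C} ∪ Y={T} → {C,T} (+1)
site 5, node CDJQSYZ: CDJSZ={A,G} ∪ QY={C,T} → {A,C,G,T} (+1)
per-site changes: [4, 4, 4, 4, 4, 4]; total = 24

4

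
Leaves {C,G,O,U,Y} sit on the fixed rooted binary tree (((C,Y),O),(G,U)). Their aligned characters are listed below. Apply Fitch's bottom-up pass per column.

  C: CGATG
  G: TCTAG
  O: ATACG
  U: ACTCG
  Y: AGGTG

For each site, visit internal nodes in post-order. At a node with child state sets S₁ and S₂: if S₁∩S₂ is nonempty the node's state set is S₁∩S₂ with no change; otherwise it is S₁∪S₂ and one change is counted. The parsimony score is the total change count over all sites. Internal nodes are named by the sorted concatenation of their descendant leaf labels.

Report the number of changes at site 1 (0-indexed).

2

CY@0: {C} ∪ {A} = {A,C} (union, +1)
COY@0: {A,C} ∩ {A} = {A} (intersection, +0)
GU@0: {T} ∪ {A} = {A,T} (union, +1)
CGOUY@0: {A} ∩ {A,T} = {A} (intersection, +0)
CY@1: {G} ∩ {G} = {G} (intersection, +0)
COY@1: {G} ∪ {T} = {G,T} (union, +1)
GU@1: {C} ∩ {C} = {C} (intersection, +0)
CGOUY@1: {G,T} ∪ {C} = {C,G,T} (union, +1)
CY@2: {A} ∪ {G} = {A,G} (union, +1)
COY@2: {A,G} ∩ {A} = {A} (intersection, +0)
GU@2: {T} ∩ {T} = {T} (intersection, +0)
CGOUY@2: {A} ∪ {T} = {A,T} (union, +1)
CY@3: {T} ∩ {T} = {T} (intersection, +0)
COY@3: {T} ∪ {C} = {C,T} (union, +1)
GU@3: {A} ∪ {C} = {A,C} (union, +1)
CGOUY@3: {C,T} ∩ {A,C} = {C} (intersection, +0)
CY@4: {G} ∩ {G} = {G} (intersection, +0)
COY@4: {G} ∩ {G} = {G} (intersection, +0)
GU@4: {G} ∩ {G} = {G} (intersection, +0)
CGOUY@4: {G} ∩ {G} = {G} (intersection, +0)
per-site changes: [2, 2, 2, 2, 0]; total = 8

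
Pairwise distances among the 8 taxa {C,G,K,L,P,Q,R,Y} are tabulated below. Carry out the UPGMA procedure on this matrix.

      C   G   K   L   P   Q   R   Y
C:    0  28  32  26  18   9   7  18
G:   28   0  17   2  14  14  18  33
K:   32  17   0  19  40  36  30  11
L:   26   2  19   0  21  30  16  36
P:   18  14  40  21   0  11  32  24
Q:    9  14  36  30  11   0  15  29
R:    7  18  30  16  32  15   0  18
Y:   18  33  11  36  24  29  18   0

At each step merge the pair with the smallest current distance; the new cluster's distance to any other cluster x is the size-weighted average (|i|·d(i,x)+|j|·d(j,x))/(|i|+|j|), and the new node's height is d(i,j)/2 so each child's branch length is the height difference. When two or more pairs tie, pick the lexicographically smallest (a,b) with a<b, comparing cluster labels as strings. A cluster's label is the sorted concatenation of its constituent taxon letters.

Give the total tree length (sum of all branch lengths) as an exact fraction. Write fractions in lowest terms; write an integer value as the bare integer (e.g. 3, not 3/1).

3017/48

1. join G+L (d=2) ⇒ GL; edges |G|=1, |L|=1
  updated: d(C,GL)=27, d(GL,K)=18, d(GL,P)=35/2, d(GL,Q)=22, d(GL,R)=17, d(GL,Y)=69/2
2. join C+R (d=7) ⇒ CR; edges |C|=7/2, |R|=7/2
  updated: d(CR,GL)=22, d(CR,K)=31, d(CR,P)=25, d(CR,Q)=12, d(CR,Y)=18
3. join K+Y (d=11) ⇒ KY; edges |K|=11/2, |Y|=11/2
  updated: d(CR,KY)=49/2, d(GL,KY)=105/4, d(KY,P)=32, d(KY,Q)=65/2
4. join P+Q (d=11) ⇒ PQ; edges |P|=11/2, |Q|=11/2
  updated: d(CR,PQ)=37/2, d(GL,PQ)=79/4, d(KY,PQ)=129/4
5. join CR+PQ (d=37/2) ⇒ CPQR; edges |CR|=23/4, |PQ|=15/4
  updated: d(CPQR,GL)=167/8, d(CPQR,KY)=227/8
6. join CPQR+GL (d=167/8) ⇒ CGLPQR; edges |CPQR|=19/16, |GL|=151/16
  updated: d(CGLPQR,KY)=83/3
7. join CGLPQR+KY (d=83/3) ⇒ CGKLPQRY; edges |CGLPQR|=163/48, |KY|=25/3
final tree: ((((C:7/2,R:7/2):23/4,(P:11/2,Q:11/2):15/4):19/16,(G:1,L:1):151/16):163/48,(K:11/2,Y:11/2):25/3)
total length: 3017/48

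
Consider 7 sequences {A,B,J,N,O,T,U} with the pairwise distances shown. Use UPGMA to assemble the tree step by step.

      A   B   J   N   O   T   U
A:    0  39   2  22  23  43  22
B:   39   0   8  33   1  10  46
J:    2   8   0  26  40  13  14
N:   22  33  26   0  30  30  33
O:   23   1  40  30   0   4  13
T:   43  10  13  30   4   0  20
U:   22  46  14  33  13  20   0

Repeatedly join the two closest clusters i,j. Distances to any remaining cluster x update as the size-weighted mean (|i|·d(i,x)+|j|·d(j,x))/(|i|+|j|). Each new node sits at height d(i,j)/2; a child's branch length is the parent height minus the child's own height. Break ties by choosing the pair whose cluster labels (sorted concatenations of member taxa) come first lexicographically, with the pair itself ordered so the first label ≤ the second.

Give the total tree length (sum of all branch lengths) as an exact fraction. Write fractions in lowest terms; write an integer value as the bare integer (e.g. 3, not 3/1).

167/3

1. join B+O (d=1) ⇒ BO; edges |B|=1/2, |O|=1/2
  updated: d(A,BO)=31, d(BO,J)=24, d(BO,N)=63/2, d(BO,T)=7, d(BO,U)=59/2
2. join A+J (d=2) ⇒ AJ; edges |A|=1, |J|=1
  updated: d(AJ,BO)=55/2, d(AJ,N)=24, d(AJ,T)=28, d(AJ,U)=18
3. join BO+T (d=7) ⇒ BOT; edges |BO|=3, |T|=7/2
  updated: d(AJ,BOT)=83/3, d(BOT,N)=31, d(BOT,U)=79/3
4. join AJ+U (d=18) ⇒ AJU; edges |AJ|=8, |U|=9
  updated: d(AJU,BOT)=245/9, d(AJU,N)=27
5. join AJU+N (d=27) ⇒ AJNU; edges |AJU|=9/2, |N|=27/2
  updated: d(AJNU,BOT)=169/6
6. join AJNU+BOT (d=169/6) ⇒ ABJNOTU; edges |AJNU|=7/12, |BOT|=127/12
final tree: ((((A:1,J:1):8,U:9):9/2,N:27/2):7/12,((B:1/2,O:1/2):3,T:7/2):127/12)
total length: 167/3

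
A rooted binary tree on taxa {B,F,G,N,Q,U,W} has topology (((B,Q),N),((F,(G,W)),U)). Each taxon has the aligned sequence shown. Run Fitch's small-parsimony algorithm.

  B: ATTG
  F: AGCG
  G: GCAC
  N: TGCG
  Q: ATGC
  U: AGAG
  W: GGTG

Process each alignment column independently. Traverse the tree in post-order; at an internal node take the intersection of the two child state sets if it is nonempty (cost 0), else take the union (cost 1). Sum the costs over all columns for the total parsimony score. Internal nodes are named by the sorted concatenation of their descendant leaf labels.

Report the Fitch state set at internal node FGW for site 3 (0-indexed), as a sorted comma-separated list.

site 0, node BQ: B={A} ∩ Q={A} → {A} (+0)
site 0, node BNQ: BQ={A} ∪ N={T} → {A,T} (+1)
site 0, node GW: G={G} ∩ W={G} → {G} (+0)
site 0, node FGW: F={A} ∪ GW={G} → {A,G} (+1)
site 0, node FGUW: FGW={A,G} ∩ U={A} → {A} (+0)
site 0, node BFGNQUW: BNQ={A,T} ∩ FGUW={A} → {A} (+0)
site 1, node BQ: B={T} ∩ Q={T} → {T} (+0)
site 1, node BNQ: BQ={T} ∪ N={G} → {G,T} (+1)
site 1, node GW: G={C} ∪ W={G} → {C,G} (+1)
site 1, node FGW: F={G} ∩ GW={C,G} → {G} (+0)
site 1, node FGUW: FGW={G} ∩ U={G} → {G} (+0)
site 1, node BFGNQUW: BNQ={G,T} ∩ FGUW={G} → {G} (+0)
site 2, node BQ: B={T} ∪ Q={G} → {G,T} (+1)
site 2, node BNQ: BQ={G,T} ∪ N={C} → {C,G,T} (+1)
site 2, node GW: G={A} ∪ W={T} → {A,T} (+1)
site 2, node FGW: F={C} ∪ GW={A,T} → {A,C,T} (+1)
site 2, node FGUW: FGW={A,C,T} ∩ U={A} → {A} (+0)
site 2, node BFGNQUW: BNQ={C,G,T} ∪ FGUW={A} → {A,C,G,T} (+1)
site 3, node BQ: B={G} ∪ Q={C} → {C,G} (+1)
site 3, node BNQ: BQ={C,G} ∩ N={G} → {G} (+0)
site 3, node GW: G={C} ∪ W={G} → {C,G} (+1)
site 3, node FGW: F={G} ∩ GW={C,G} → {G} (+0)
site 3, node FGUW: FGW={G} ∩ U={G} → {G} (+0)
site 3, node BFGNQUW: BNQ={G} ∩ FGUW={G} → {G} (+0)
per-site changes: [2, 2, 5, 2]; total = 11

G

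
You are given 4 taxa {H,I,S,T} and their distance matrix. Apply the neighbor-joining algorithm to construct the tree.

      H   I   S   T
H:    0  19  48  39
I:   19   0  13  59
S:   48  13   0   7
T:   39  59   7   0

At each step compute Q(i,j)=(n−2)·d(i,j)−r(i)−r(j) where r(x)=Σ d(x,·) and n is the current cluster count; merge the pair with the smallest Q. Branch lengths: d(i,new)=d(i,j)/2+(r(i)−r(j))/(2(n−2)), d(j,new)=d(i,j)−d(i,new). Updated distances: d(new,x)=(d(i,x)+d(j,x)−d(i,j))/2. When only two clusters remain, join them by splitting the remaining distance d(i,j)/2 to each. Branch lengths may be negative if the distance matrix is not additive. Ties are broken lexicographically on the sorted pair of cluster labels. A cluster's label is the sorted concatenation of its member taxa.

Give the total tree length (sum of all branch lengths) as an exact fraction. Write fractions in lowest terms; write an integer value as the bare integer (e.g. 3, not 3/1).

211/4

step 1: merge (H,I) at d=19, Q=-159; branch lengths H→53/4, I→23/4; new cluster HI
  updated: d(HI,S)=21, d(HI,T)=79/2
step 2: merge (HI,S) at d=21, Q=-135/2; branch lengths HI→107/4, S→-23/4; new cluster HIS
  updated: d(HIS,T)=51/4
step 3: merge (HIS,T) at d=51/4; branch lengths HIS→51/8, T→51/8; new cluster HIST
final tree: (((H:53/4,I:23/4):107/4,S:-23/4):51/8,T:51/8)
total length: 211/4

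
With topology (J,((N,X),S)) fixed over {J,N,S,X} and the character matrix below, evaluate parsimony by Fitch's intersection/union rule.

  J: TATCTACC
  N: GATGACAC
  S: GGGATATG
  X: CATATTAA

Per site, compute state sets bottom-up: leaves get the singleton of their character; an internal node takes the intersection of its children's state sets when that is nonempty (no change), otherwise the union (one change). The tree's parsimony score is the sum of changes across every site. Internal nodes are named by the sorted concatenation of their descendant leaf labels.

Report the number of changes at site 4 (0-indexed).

1

[col 0] NX: children N:{G}, X:{C} ∪→ {C,G}; cost 1
[col 0] NSX: children NX:{C,G}, S:{G} ∩→ {G}; cost 0
[col 0] JNSX: children J:{T}, NSX:{G} ∪→ {G,T}; cost 1
[col 1] NX: children N:{A}, X:{A} ∩→ {A}; cost 0
[col 1] NSX: children NX:{A}, S:{G} ∪→ {A,G}; cost 1
[col 1] JNSX: children J:{A}, NSX:{A,G} ∩→ {A}; cost 0
[col 2] NX: children N:{T}, X:{T} ∩→ {T}; cost 0
[col 2] NSX: children NX:{T}, S:{G} ∪→ {G,T}; cost 1
[col 2] JNSX: children J:{T}, NSX:{G,T} ∩→ {T}; cost 0
[col 3] NX: children N:{G}, X:{A} ∪→ {A,G}; cost 1
[col 3] NSX: children NX:{A,G}, S:{A} ∩→ {A}; cost 0
[col 3] JNSX: children J:{C}, NSX:{A} ∪→ {A,C}; cost 1
[col 4] NX: children N:{A}, X:{T} ∪→ {A,T}; cost 1
[col 4] NSX: children NX:{A,T}, S:{T} ∩→ {T}; cost 0
[col 4] JNSX: children J:{T}, NSX:{T} ∩→ {T}; cost 0
[col 5] NX: children N:{C}, X:{T} ∪→ {C,T}; cost 1
[col 5] NSX: children NX:{C,T}, S:{A} ∪→ {A,C,T}; cost 1
[col 5] JNSX: children J:{A}, NSX:{A,C,T} ∩→ {A}; cost 0
[col 6] NX: children N:{A}, X:{A} ∩→ {A}; cost 0
[col 6] NSX: children NX:{A}, S:{T} ∪→ {A,T}; cost 1
[col 6] JNSX: children J:{C}, NSX:{A,T} ∪→ {A,C,T}; cost 1
[col 7] NX: children N:{C}, X:{A} ∪→ {A,C}; cost 1
[col 7] NSX: children NX:{A,C}, S:{G} ∪→ {A,C,G}; cost 1
[col 7] JNSX: children J:{C}, NSX:{A,C,G} ∩→ {C}; cost 0
per-site changes: [2, 1, 1, 2, 1, 2, 2, 2]; total = 13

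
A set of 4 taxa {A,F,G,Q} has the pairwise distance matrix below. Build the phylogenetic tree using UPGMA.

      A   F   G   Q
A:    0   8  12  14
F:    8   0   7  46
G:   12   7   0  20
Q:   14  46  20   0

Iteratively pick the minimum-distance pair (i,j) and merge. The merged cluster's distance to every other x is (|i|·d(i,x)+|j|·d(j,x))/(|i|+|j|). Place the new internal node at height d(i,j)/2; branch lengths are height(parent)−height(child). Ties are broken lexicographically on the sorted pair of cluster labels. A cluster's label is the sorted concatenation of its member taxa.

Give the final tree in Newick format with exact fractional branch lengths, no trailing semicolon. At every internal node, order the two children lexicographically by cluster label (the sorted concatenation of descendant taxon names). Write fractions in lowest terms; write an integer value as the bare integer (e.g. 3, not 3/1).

((A:5,(F:7/2,G:7/2):3/2):25/3,Q:40/3)

1. join F+G (d=7) ⇒ FG; edges |F|=7/2, |G|=7/2
  updated: d(A,FG)=10, d(FG,Q)=33
2. join A+FG (d=10) ⇒ AFG; edges |A|=5, |FG|=3/2
  updated: d(AFG,Q)=80/3
3. join AFG+Q (d=80/3) ⇒ AFGQ; edges |AFG|=25/3, |Q|=40/3
final tree: ((A:5,(F:7/2,G:7/2):3/2):25/3,Q:40/3)
total length: 211/6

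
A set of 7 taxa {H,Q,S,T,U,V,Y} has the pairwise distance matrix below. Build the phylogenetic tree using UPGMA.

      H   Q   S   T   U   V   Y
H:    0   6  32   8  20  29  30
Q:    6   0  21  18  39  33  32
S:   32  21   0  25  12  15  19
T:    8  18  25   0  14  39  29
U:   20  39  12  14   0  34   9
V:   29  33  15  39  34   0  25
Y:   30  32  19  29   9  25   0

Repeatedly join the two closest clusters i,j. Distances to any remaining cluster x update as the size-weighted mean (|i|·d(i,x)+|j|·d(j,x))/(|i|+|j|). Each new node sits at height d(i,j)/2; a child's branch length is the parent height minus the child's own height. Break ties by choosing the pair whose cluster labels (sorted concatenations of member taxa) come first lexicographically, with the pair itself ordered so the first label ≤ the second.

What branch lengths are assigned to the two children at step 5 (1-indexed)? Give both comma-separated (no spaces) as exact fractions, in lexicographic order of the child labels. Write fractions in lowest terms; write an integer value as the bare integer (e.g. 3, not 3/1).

15/4,27/4

step 1: merge (H,Q) at d=6; branch lengths H→3, Q→3; new cluster HQ
  updated: d(HQ,S)=53/2, d(HQ,T)=13, d(HQ,U)=59/2, d(HQ,V)=31, d(HQ,Y)=31
step 2: merge (U,Y) at d=9; branch lengths U→9/2, Y→9/2; new cluster UY
  updated: d(HQ,UY)=121/4, d(S,UY)=31/2, d(T,UY)=43/2, d(UY,V)=59/2
step 3: merge (HQ,T) at d=13; branch lengths HQ→7/2, T→13/2; new cluster HQT
  updated: d(HQT,S)=26, d(HQT,UY)=82/3, d(HQT,V)=101/3
step 4: merge (S,V) at d=15; branch lengths S→15/2, V→15/2; new cluster SV
  updated: d(HQT,SV)=179/6, d(SV,UY)=45/2
step 5: merge (SV,UY) at d=45/2; branch lengths SV→15/4, UY→27/4; new cluster SUVY
  updated: d(HQT,SUVY)=343/12
step 6: merge (HQT,SUVY) at d=343/12; branch lengths HQT→187/24, SUVY→73/24; new cluster HQSTUVY
final tree: (((H:3,Q:3):7/2,T:13/2):187/24,((S:15/2,V:15/2):15/4,(U:9/2,Y:9/2):27/4):73/24)
total length: 184/3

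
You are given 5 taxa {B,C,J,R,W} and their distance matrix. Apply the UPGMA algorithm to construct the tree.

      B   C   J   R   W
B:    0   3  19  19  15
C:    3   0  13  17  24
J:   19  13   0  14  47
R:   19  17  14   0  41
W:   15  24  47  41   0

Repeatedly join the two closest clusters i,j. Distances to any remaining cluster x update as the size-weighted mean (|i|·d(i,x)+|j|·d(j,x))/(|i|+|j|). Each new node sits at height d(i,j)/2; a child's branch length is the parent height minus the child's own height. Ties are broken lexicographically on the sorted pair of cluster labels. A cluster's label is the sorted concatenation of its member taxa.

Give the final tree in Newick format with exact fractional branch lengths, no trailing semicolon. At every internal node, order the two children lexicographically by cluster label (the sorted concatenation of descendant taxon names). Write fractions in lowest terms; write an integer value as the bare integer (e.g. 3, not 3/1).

1. join B+C (d=3) ⇒ BC; edges |B|=3/2, |C|=3/2
  updated: d(BC,J)=16, d(BC,R)=18, d(BC,W)=39/2
2. join J+R (d=14) ⇒ JR; edges |J|=7, |R|=7
  updated: d(BC,JR)=17, d(JR,W)=44
3. join BC+JR (d=17) ⇒ BCJR; edges |BC|=7, |JR|=3/2
  updated: d(BCJR,W)=127/4
4. join BCJR+W (d=127/4) ⇒ BCJRW; edges |BCJR|=59/8, |W|=127/8
final tree: (((B:3/2,C:3/2):7,(J:7,R:7):3/2):59/8,W:127/8)
total length: 195/4

(((B:3/2,C:3/2):7,(J:7,R:7):3/2):59/8,W:127/8)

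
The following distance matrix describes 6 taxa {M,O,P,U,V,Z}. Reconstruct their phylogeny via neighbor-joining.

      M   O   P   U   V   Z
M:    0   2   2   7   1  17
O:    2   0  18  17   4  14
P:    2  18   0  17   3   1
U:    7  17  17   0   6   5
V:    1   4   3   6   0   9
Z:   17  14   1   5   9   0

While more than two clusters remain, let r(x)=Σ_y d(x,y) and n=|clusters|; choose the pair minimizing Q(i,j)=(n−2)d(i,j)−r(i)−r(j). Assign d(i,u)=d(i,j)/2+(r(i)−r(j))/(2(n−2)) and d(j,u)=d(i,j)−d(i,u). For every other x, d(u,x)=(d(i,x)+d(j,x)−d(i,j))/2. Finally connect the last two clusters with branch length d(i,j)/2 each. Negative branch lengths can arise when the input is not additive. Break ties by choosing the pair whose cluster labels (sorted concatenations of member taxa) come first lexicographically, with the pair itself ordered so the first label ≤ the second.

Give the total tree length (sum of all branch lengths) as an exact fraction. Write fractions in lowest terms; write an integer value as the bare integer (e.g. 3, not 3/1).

279/16

1. join P+Z (d=1, Q=-83) ⇒ PZ; edges |P|=-1/8, |Z|=9/8
  updated: d(M,PZ)=9, d(O,PZ)=31/2, d(PZ,U)=21/2, d(PZ,V)=11/2
2. join M+O (d=2, Q=-103/2) ⇒ MO; edges |M|=-9/4, |O|=17/4
  updated: d(MO,PZ)=45/4, d(MO,U)=11, d(MO,V)=3/2
3. join MO+V (d=3/2, Q=-135/4) ⇒ MOV; edges |MO|=55/16, |V|=-31/16
  updated: d(MOV,PZ)=61/8, d(MOV,U)=31/4
4. join MOV+PZ (d=61/8, Q=-207/8) ⇒ MOPVZ; edges |MOV|=39/16, |PZ|=83/16
  updated: d(MOPVZ,U)=85/16
5. join MOPVZ+U (d=85/16) ⇒ MOPUVZ; edges |MOPVZ|=85/32, |U|=85/32
final tree: ((((M:-9/4,O:17/4):55/16,V:-31/16):39/16,(P:-1/8,Z:9/8):83/16):85/32,U:85/32)
total length: 279/16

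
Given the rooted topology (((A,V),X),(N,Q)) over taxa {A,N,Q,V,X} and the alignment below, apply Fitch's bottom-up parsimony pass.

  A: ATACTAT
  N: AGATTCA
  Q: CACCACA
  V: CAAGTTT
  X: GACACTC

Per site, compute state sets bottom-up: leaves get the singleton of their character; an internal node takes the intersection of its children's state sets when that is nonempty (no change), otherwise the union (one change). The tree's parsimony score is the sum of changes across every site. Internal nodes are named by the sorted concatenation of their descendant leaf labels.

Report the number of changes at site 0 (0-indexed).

3

AV@0: {A} ∪ {C} = {A,C} (union, +1)
AVX@0: {A,C} ∪ {G} = {A,C,G} (union, +1)
NQ@0: {A} ∪ {C} = {A,C} (union, +1)
ANQVX@0: {A,C,G} ∩ {A,C} = {A,C} (intersection, +0)
AV@1: {T} ∪ {A} = {A,T} (union, +1)
AVX@1: {A,T} ∩ {A} = {A} (intersection, +0)
NQ@1: {G} ∪ {A} = {A,G} (union, +1)
ANQVX@1: {A} ∩ {A,G} = {A} (intersection, +0)
AV@2: {A} ∩ {A} = {A} (intersection, +0)
AVX@2: {A} ∪ {C} = {A,C} (union, +1)
NQ@2: {A} ∪ {C} = {A,C} (union, +1)
ANQVX@2: {A,C} ∩ {A,C} = {A,C} (intersection, +0)
AV@3: {C} ∪ {G} = {C,G} (union, +1)
AVX@3: {C,G} ∪ {A} = {A,C,G} (union, +1)
NQ@3: {T} ∪ {C} = {C,T} (union, +1)
ANQVX@3: {A,C,G} ∩ {C,T} = {C} (intersection, +0)
AV@4: {T} ∩ {T} = {T} (intersection, +0)
AVX@4: {T} ∪ {C} = {C,T} (union, +1)
NQ@4: {T} ∪ {A} = {A,T} (union, +1)
ANQVX@4: {C,T} ∩ {A,T} = {T} (intersection, +0)
AV@5: {A} ∪ {T} = {A,T} (union, +1)
AVX@5: {A,T} ∩ {T} = {T} (intersection, +0)
NQ@5: {C} ∩ {C} = {C} (intersection, +0)
ANQVX@5: {T} ∪ {C} = {C,T} (union, +1)
AV@6: {T} ∩ {T} = {T} (intersection, +0)
AVX@6: {T} ∪ {C} = {C,T} (union, +1)
NQ@6: {A} ∩ {A} = {A} (intersection, +0)
ANQVX@6: {C,T} ∪ {A} = {A,C,T} (union, +1)
per-site changes: [3, 2, 2, 3, 2, 2, 2]; total = 16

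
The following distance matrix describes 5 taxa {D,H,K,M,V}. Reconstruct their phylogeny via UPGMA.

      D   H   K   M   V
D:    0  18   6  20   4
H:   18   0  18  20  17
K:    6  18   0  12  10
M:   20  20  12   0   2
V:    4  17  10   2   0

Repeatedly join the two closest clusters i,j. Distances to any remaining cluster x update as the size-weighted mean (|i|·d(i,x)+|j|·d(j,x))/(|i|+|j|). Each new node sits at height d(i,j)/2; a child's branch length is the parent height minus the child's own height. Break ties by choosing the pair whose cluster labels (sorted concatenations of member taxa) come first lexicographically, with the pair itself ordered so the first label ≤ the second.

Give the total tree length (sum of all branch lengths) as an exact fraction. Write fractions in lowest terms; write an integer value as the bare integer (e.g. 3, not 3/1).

step 1: merge (M,V) at d=2; branch lengths M→1, V→1; new cluster MV
  updated: d(D,MV)=12, d(H,MV)=37/2, d(K,MV)=11
step 2: merge (D,K) at d=6; branch lengths D→3, K→3; new cluster DK
  updated: d(DK,H)=18, d(DK,MV)=23/2
step 3: merge (DK,MV) at d=23/2; branch lengths DK→11/4, MV→19/4; new cluster DKMV
  updated: d(DKMV,H)=73/4
step 4: merge (DKMV,H) at d=73/4; branch lengths DKMV→27/8, H→73/8; new cluster DHKMV
final tree: (((D:3,K:3):11/4,(M:1,V:1):19/4):27/8,H:73/8)
total length: 28

28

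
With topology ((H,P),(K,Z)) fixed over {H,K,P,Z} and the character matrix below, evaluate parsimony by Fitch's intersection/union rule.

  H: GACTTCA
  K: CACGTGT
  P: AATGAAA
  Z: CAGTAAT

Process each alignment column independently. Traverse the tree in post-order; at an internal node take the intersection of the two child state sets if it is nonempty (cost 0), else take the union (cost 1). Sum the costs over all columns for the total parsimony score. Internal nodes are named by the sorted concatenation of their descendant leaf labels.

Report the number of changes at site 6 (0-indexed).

1

[col 0] HP: children H:{G}, P:{A} ∪→ {A,G}; cost 1
[col 0] KZ: children K:{C}, Z:{C} ∩→ {C}; cost 0
[col 0] HKPZ: children HP:{A,G}, KZ:{C} ∪→ {A,C,G}; cost 1
[col 1] HP: children H:{A}, P:{A} ∩→ {A}; cost 0
[col 1] KZ: children K:{A}, Z:{A} ∩→ {A}; cost 0
[col 1] HKPZ: children HP:{A}, KZ:{A} ∩→ {A}; cost 0
[col 2] HP: children H:{C}, P:{T} ∪→ {C,T}; cost 1
[col 2] KZ: children K:{C}, Z:{G} ∪→ {C,G}; cost 1
[col 2] HKPZ: children HP:{C,T}, KZ:{C,G} ∩→ {C}; cost 0
[col 3] HP: children H:{T}, P:{G} ∪→ {G,T}; cost 1
[col 3] KZ: children K:{G}, Z:{T} ∪→ {G,T}; cost 1
[col 3] HKPZ: children HP:{G,T}, KZ:{G,T} ∩→ {G,T}; cost 0
[col 4] HP: children H:{T}, P:{A} ∪→ {A,T}; cost 1
[col 4] KZ: children K:{T}, Z:{A} ∪→ {A,T}; cost 1
[col 4] HKPZ: children HP:{A,T}, KZ:{A,T} ∩→ {A,T}; cost 0
[col 5] HP: children H:{C}, P:{A} ∪→ {A,C}; cost 1
[col 5] KZ: children K:{G}, Z:{A} ∪→ {A,G}; cost 1
[col 5] HKPZ: children HP:{A,C}, KZ:{A,G} ∩→ {A}; cost 0
[col 6] HP: children H:{A}, P:{A} ∩→ {A}; cost 0
[col 6] KZ: children K:{T}, Z:{T} ∩→ {T}; cost 0
[col 6] HKPZ: children HP:{A}, KZ:{T} ∪→ {A,T}; cost 1
per-site changes: [2, 0, 2, 2, 2, 2, 1]; total = 11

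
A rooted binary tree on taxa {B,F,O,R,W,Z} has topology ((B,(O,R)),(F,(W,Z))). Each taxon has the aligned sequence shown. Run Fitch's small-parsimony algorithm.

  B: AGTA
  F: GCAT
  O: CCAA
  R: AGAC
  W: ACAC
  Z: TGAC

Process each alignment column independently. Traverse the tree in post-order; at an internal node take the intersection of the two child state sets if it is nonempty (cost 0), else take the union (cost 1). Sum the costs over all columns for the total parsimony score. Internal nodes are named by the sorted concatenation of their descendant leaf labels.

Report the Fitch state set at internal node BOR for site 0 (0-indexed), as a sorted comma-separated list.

A

[col 0] OR: children O:{C}, R:{A} ∪→ {A,C}; cost 1
[col 0] BOR: children B:{A}, OR:{A,C} ∩→ {A}; cost 0
[col 0] WZ: children W:{A}, Z:{T} ∪→ {A,T}; cost 1
[col 0] FWZ: children F:{G}, WZ:{A,T} ∪→ {A,G,T}; cost 1
[col 0] BFORWZ: children BOR:{A}, FWZ:{A,G,T} ∩→ {A}; cost 0
[col 1] OR: children O:{C}, R:{G} ∪→ {C,G}; cost 1
[col 1] BOR: children B:{G}, OR:{C,G} ∩→ {G}; cost 0
[col 1] WZ: children W:{C}, Z:{G} ∪→ {C,G}; cost 1
[col 1] FWZ: children F:{C}, WZ:{C,G} ∩→ {C}; cost 0
[col 1] BFORWZ: children BOR:{G}, FWZ:{C} ∪→ {C,G}; cost 1
[col 2] OR: children O:{A}, R:{A} ∩→ {A}; cost 0
[col 2] BOR: children B:{T}, OR:{A} ∪→ {A,T}; cost 1
[col 2] WZ: children W:{A}, Z:{A} ∩→ {A}; cost 0
[col 2] FWZ: children F:{A}, WZ:{A} ∩→ {A}; cost 0
[col 2] BFORWZ: children BOR:{A,T}, FWZ:{A} ∩→ {A}; cost 0
[col 3] OR: children O:{A}, R:{C} ∪→ {A,C}; cost 1
[col 3] BOR: children B:{A}, OR:{A,C} ∩→ {A}; cost 0
[col 3] WZ: children W:{C}, Z:{C} ∩→ {C}; cost 0
[col 3] FWZ: children F:{T}, WZ:{C} ∪→ {C,T}; cost 1
[col 3] BFORWZ: children BOR:{A}, FWZ:{C,T} ∪→ {A,C,T}; cost 1
per-site changes: [3, 3, 1, 3]; total = 10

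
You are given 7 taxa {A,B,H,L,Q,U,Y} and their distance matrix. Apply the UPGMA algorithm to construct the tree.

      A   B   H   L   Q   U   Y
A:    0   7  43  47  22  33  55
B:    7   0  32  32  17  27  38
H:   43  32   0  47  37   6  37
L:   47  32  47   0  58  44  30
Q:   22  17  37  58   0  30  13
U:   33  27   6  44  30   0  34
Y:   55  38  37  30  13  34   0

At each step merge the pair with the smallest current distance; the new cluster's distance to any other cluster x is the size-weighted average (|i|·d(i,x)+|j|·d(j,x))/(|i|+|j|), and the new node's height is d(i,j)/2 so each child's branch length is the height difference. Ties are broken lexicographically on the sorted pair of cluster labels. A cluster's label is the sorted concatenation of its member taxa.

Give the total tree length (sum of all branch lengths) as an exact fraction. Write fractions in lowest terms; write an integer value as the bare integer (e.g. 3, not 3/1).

1433/16

iteration 1: select H,U (d=6); attach at lengths (3, 3); label the merged cluster HU
  updated: d(A,HU)=38, d(B,HU)=59/2, d(HU,L)=91/2, d(HU,Q)=67/2, d(HU,Y)=71/2
iteration 2: select A,B (d=7); attach at lengths (7/2, 7/2); label the merged cluster AB
  updated: d(AB,HU)=135/4, d(AB,L)=79/2, d(AB,Q)=39/2, d(AB,Y)=93/2
iteration 3: select Q,Y (d=13); attach at lengths (13/2, 13/2); label the merged cluster QY
  updated: d(AB,QY)=33, d(HU,QY)=69/2, d(L,QY)=44
iteration 4: select AB,QY (d=33); attach at lengths (13, 10); label the merged cluster ABQY
  updated: d(ABQY,HU)=273/8, d(ABQY,L)=167/4
iteration 5: select ABQY,HU (d=273/8); attach at lengths (9/16, 225/16); label the merged cluster ABHQUY
  updated: d(ABHQUY,L)=43
iteration 6: select ABHQUY,L (d=43); attach at lengths (71/16, 43/2); label the merged cluster ABHLQUY
final tree: ((((A:7/2,B:7/2):13,(Q:13/2,Y:13/2):10):9/16,(H:3,U:3):225/16):71/16,L:43/2)
total length: 1433/16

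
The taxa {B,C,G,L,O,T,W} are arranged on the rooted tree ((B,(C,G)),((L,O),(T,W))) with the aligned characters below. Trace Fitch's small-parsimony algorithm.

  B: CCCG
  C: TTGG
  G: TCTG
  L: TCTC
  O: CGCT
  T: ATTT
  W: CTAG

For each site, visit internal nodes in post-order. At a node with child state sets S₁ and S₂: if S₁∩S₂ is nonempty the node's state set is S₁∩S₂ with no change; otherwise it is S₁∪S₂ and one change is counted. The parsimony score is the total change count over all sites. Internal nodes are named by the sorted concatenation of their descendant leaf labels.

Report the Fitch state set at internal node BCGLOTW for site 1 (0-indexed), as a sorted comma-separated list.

C

[col 0] CG: children C:{T}, G:{T} ∩→ {T}; cost 0
[col 0] BCG: children B:{C}, CG:{T} ∪→ {C,T}; cost 1
[col 0] LO: children L:{T}, O:{C} ∪→ {C,T}; cost 1
[col 0] TW: children T:{A}, W:{C} ∪→ {A,C}; cost 1
[col 0] LOTW: children LO:{C,T}, TW:{A,C} ∩→ {C}; cost 0
[col 0] BCGLOTW: children BCG:{C,T}, LOTW:{C} ∩→ {C}; cost 0
[col 1] CG: children C:{T}, G:{C} ∪→ {C,T}; cost 1
[col 1] BCG: children B:{C}, CG:{C,T} ∩→ {C}; cost 0
[col 1] LO: children L:{C}, O:{G} ∪→ {C,G}; cost 1
[col 1] TW: children T:{T}, W:{T} ∩→ {T}; cost 0
[col 1] LOTW: children LO:{C,G}, TW:{T} ∪→ {C,G,T}; cost 1
[col 1] BCGLOTW: children BCG:{C}, LOTW:{C,G,T} ∩→ {C}; cost 0
[col 2] CG: children C:{G}, G:{T} ∪→ {G,T}; cost 1
[col 2] BCG: children B:{C}, CG:{G,T} ∪→ {C,G,T}; cost 1
[col 2] LO: children L:{T}, O:{C} ∪→ {C,T}; cost 1
[col 2] TW: children T:{T}, W:{A} ∪→ {A,T}; cost 1
[col 2] LOTW: children LO:{C,T}, TW:{A,T} ∩→ {T}; cost 0
[col 2] BCGLOTW: children BCG:{C,G,T}, LOTW:{T} ∩→ {T}; cost 0
[col 3] CG: children C:{G}, G:{G} ∩→ {G}; cost 0
[col 3] BCG: children B:{G}, CG:{G} ∩→ {G}; cost 0
[col 3] LO: children L:{C}, O:{T} ∪→ {C,T}; cost 1
[col 3] TW: children T:{T}, W:{G} ∪→ {G,T}; cost 1
[col 3] LOTW: children LO:{C,T}, TW:{G,T} ∩→ {T}; cost 0
[col 3] BCGLOTW: children BCG:{G}, LOTW:{T} ∪→ {G,T}; cost 1
per-site changes: [3, 3, 4, 3]; total = 13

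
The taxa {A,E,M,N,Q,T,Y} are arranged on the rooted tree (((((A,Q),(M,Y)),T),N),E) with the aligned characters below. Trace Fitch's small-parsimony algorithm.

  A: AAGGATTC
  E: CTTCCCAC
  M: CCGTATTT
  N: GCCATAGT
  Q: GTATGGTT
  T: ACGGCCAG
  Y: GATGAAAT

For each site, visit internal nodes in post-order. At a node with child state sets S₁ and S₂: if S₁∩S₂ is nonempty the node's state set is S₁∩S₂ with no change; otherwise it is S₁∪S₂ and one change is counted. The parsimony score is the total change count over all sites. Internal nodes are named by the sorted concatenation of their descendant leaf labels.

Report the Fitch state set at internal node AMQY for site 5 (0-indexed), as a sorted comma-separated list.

site 0, node AQ: A={A} ∪ Q={G} → {A,G} (+1)
site 0, node MY: M={C} ∪ Y={G} → {C,G} (+1)
site 0, node AMQY: AQ={A,G} ∩ MY={C,G} → {G} (+0)
site 0, node AMQTY: AMQY={G} ∪ T={A} → {A,G} (+1)
site 0, node AMNQTY: AMQTY={A,G} ∩ N={G} → {G} (+0)
site 0, node AEMNQTY: AMNQTY={G} ∪ E={C} → {C,G} (+1)
site 1, node AQ: A={A} ∪ Q={T} → {A,T} (+1)
site 1, node MY: M={C} ∪ Y={A} → {A,C} (+1)
site 1, node AMQY: AQ={A,T} ∩ MY={A,C} → {A} (+0)
site 1, node AMQTY: AMQY={A} ∪ T={C} → {A,C} (+1)
site 1, node AMNQTY: AMQTY={A,C} ∩ N={C} → {C} (+0)
site 1, node AEMNQTY: AMNQTY={C} ∪ E={T} → {C,T} (+1)
site 2, node AQ: A={G} ∪ Q={A} → {A,G} (+1)
site 2, node MY: M={G} ∪ Y={T} → {G,T} (+1)
site 2, node AMQY: AQ={A,G} ∩ MY={G,T} → {G} (+0)
site 2, node AMQTY: AMQY={G} ∩ T={G} → {G} (+0)
site 2, node AMNQTY: AMQTY={G} ∪ N={C} → {C,G} (+1)
site 2, node AEMNQTY: AMNQTY={C,G} ∪ E={T} → {C,G,T} (+1)
site 3, node AQ: A={G} ∪ Q={T} → {G,T} (+1)
site 3, node MY: M={T} ∪ Y={G} → {G,T} (+1)
site 3, node AMQY: AQ={G,T} ∩ MY={G,T} → {G,T} (+0)
site 3, node AMQTY: AMQY={G,T} ∩ T={G} → {G} (+0)
site 3, node AMNQTY: AMQTY={G} ∪ N={A} → {A,G} (+1)
site 3, node AEMNQTY: AMNQTY={A,G} ∪ E={C} → {A,C,G} (+1)
site 4, node AQ: A={A} ∪ Q={G} → {A,G} (+1)
site 4, node MY: M={A} ∩ Y={A} → {A} (+0)
site 4, node AMQY: AQ={A,G} ∩ MY={A} → {A} (+0)
site 4, node AMQTY: AMQY={A} ∪ T={C} → {A,C} (+1)
site 4, node AMNQTY: AMQTY={A,C} ∪ N={T} → {A,C,T} (+1)
site 4, node AEMNQTY: AMNQTY={A,C,T} ∩ E={C} → {C} (+0)
site 5, node AQ: A={T} ∪ Q={G} → {G,T} (+1)
site 5, node MY: M={T} ∪ Y={A} → {A,T} (+1)
site 5, node AMQY: AQ={G,T} ∩ MY={A,T} → {T} (+0)
site 5, node AMQTY: AMQY={T} ∪ T={C} → {C,T} (+1)
site 5, node AMNQTY: AMQTY={C,T} ∪ N={A} → {A,C,T} (+1)
site 5, node AEMNQTY: AMNQTY={A,C,T} ∩ E={C} → {C} (+0)
site 6, node AQ: A={T} ∩ Q={T} → {T} (+0)
site 6, node MY: M={T} ∪ Y={A} → {A,T} (+1)
site 6, node AMQY: AQ={T} ∩ MY={A,T} → {T} (+0)
site 6, node AMQTY: AMQY={T} ∪ T={A} → {A,T} (+1)
site 6, node AMNQTY: AMQTY={A,T} ∪ N={G} → {A,G,T} (+1)
site 6, node AEMNQTY: AMNQTY={A,G,T} ∩ E={A} → {A} (+0)
site 7, node AQ: A={C} ∪ Q={T} → {C,T} (+1)
site 7, node MY: M={T} ∩ Y={T} → {T} (+0)
site 7, node AMQY: AQ={C,T} ∩ MY={T} → {T} (+0)
site 7, node AMQTY: AMQY={T} ∪ T={G} → {G,T} (+1)
site 7, node AMNQTY: AMQTY={G,T} ∩ N={T} → {T} (+0)
site 7, node AEMNQTY: AMNQTY={T} ∪ E={C} → {C,T} (+1)
per-site changes: [4, 4, 4, 4, 3, 4, 3, 3]; total = 29

T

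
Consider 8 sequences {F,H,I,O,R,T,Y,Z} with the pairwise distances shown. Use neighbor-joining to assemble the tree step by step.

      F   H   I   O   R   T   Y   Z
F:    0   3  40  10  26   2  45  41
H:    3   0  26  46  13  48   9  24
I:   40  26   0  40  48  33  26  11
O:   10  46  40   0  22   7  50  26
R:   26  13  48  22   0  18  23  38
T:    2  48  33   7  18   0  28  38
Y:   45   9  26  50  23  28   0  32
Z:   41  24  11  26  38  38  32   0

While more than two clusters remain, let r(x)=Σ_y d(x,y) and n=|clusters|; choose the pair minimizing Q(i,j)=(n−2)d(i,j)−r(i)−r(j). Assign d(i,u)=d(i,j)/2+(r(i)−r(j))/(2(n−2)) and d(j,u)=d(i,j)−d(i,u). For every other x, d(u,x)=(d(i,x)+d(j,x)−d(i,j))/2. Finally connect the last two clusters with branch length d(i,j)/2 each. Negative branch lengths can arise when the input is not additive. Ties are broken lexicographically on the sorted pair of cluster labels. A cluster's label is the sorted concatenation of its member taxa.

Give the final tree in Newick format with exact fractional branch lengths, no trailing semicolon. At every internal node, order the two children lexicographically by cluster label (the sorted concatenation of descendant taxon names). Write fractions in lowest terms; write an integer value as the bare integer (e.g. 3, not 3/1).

1. join I+Z (d=11, Q=-368) ⇒ IZ; edges |I|=20/3, |Z|=13/3
  updated: d(F,IZ)=35, d(H,IZ)=39/2, d(IZ,O)=55/2, d(IZ,R)=75/2, d(IZ,T)=30, d(IZ,Y)=47/2
2. join H+Y (d=9, Q=-272) ⇒ HY; edges |H|=1/2, |Y|=17/2
  updated: d(F,HY)=39/2, d(HY,IZ)=17, d(HY,O)=87/2, d(HY,R)=27/2, d(HY,T)=67/2
3. join HY+IZ (d=17, Q=-206) ⇒ HIYZ; edges |HY|=6, |IZ|=11
  updated: d(F,HIYZ)=75/4, d(HIYZ,O)=27, d(HIYZ,R)=17, d(HIYZ,T)=93/4
4. join HIYZ+R (d=17, Q=-118) ⇒ HIRYZ; edges |HIYZ|=9, |R|=8
  updated: d(F,HIRYZ)=111/8, d(HIRYZ,O)=16, d(HIRYZ,T)=97/8
5. join F+T (d=2, Q=-43) ⇒ FT; edges |F|=35/16, |T|=-3/16
  updated: d(FT,HIRYZ)=12, d(FT,O)=15/2
6. join FT+HIRYZ (d=12, Q=-71/2) ⇒ FHIRTYZ; edges |FT|=7/4, |HIRYZ|=41/4
  updated: d(FHIRTYZ,O)=23/4
7. join FHIRTYZ+O (d=23/4) ⇒ FHIORTYZ; edges |FHIRTYZ|=23/8, |O|=23/8
final tree: (((F:35/16,T:-3/16):7/4,(((H:1/2,Y:17/2):6,(I:20/3,Z:13/3):11):9,R:8):41/4):23/8,O:23/8)
total length: 295/4

(((F:35/16,T:-3/16):7/4,(((H:1/2,Y:17/2):6,(I:20/3,Z:13/3):11):9,R:8):41/4):23/8,O:23/8)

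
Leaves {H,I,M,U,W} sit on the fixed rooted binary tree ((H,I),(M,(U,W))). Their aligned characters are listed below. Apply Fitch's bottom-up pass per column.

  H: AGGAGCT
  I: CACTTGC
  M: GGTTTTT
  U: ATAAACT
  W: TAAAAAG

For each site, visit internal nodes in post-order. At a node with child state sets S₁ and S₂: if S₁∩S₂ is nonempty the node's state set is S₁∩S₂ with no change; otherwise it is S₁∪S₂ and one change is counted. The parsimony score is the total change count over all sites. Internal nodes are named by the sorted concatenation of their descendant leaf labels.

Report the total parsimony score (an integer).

18

[col 0] HI: children H:{A}, I:{C} ∪→ {A,C}; cost 1
[col 0] UW: children U:{A}, W:{T} ∪→ {A,T}; cost 1
[col 0] MUW: children M:{G}, UW:{A,T} ∪→ {A,G,T}; cost 1
[col 0] HIMUW: children HI:{A,C}, MUW:{A,G,T} ∩→ {A}; cost 0
[col 1] HI: children H:{G}, I:{A} ∪→ {A,G}; cost 1
[col 1] UW: children U:{T}, W:{A} ∪→ {A,T}; cost 1
[col 1] MUW: children M:{G}, UW:{A,T} ∪→ {A,G,T}; cost 1
[col 1] HIMUW: children HI:{A,G}, MUW:{A,G,T} ∩→ {A,G}; cost 0
[col 2] HI: children H:{G}, I:{C} ∪→ {C,G}; cost 1
[col 2] UW: children U:{A}, W:{A} ∩→ {A}; cost 0
[col 2] MUW: children M:{T}, UW:{A} ∪→ {A,T}; cost 1
[col 2] HIMUW: children HI:{C,G}, MUW:{A,T} ∪→ {A,C,G,T}; cost 1
[col 3] HI: children H:{A}, I:{T} ∪→ {A,T}; cost 1
[col 3] UW: children U:{A}, W:{A} ∩→ {A}; cost 0
[col 3] MUW: children M:{T}, UW:{A} ∪→ {A,T}; cost 1
[col 3] HIMUW: children HI:{A,T}, MUW:{A,T} ∩→ {A,T}; cost 0
[col 4] HI: children H:{G}, I:{T} ∪→ {G,T}; cost 1
[col 4] UW: children U:{A}, W:{A} ∩→ {A}; cost 0
[col 4] MUW: children M:{T}, UW:{A} ∪→ {A,T}; cost 1
[col 4] HIMUW: children HI:{G,T}, MUW:{A,T} ∩→ {T}; cost 0
[col 5] HI: children H:{C}, I:{G} ∪→ {C,G}; cost 1
[col 5] UW: children U:{C}, W:{A} ∪→ {A,C}; cost 1
[col 5] MUW: children M:{T}, UW:{A,C} ∪→ {A,C,T}; cost 1
[col 5] HIMUW: children HI:{C,G}, MUW:{A,C,T} ∩→ {C}; cost 0
[col 6] HI: children H:{T}, I:{C} ∪→ {C,T}; cost 1
[col 6] UW: children U:{T}, W:{G} ∪→ {G,T}; cost 1
[col 6] MUW: children M:{T}, UW:{G,T} ∩→ {T}; cost 0
[col 6] HIMUW: children HI:{C,T}, MUW:{T} ∩→ {T}; cost 0
per-site changes: [3, 3, 3, 2, 2, 3, 2]; total = 18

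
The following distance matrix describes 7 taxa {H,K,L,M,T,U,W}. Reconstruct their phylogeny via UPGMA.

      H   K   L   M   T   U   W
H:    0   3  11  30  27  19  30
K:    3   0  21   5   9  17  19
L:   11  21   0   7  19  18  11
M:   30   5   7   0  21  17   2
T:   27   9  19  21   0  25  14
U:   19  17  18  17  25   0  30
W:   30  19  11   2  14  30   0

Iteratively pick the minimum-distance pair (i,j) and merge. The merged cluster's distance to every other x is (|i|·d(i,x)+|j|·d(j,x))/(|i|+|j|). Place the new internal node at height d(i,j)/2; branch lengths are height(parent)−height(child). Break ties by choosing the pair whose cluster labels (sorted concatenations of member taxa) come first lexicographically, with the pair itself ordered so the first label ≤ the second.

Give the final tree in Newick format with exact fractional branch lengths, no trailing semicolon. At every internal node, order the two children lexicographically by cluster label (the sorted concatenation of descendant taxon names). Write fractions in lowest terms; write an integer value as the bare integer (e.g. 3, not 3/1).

1. join M+W (d=2) ⇒ MW; edges |M|=1, |W|=1
  updated: d(H,MW)=30, d(K,MW)=12, d(L,MW)=9, d(MW,T)=35/2, d(MW,U)=47/2
2. join H+K (d=3) ⇒ HK; edges |H|=3/2, |K|=3/2
  updated: d(HK,L)=16, d(HK,MW)=21, d(HK,T)=18, d(HK,U)=18
3. join L+MW (d=9) ⇒ LMW; edges |L|=9/2, |MW|=7/2
  updated: d(HK,LMW)=58/3, d(LMW,T)=18, d(LMW,U)=65/3
4. join HK+T (d=18) ⇒ HKT; edges |HK|=15/2, |T|=9
  updated: d(HKT,LMW)=170/9, d(HKT,U)=61/3
5. join HKT+LMW (d=170/9) ⇒ HKLMTW; edges |HKT|=4/9, |LMW|=89/18
  updated: d(HKLMTW,U)=21
6. join HKLMTW+U (d=21) ⇒ HKLMTUW; edges |HKLMTW|=19/18, |U|=21/2
final tree: ((((H:3/2,K:3/2):15/2,T:9):4/9,(L:9/2,(M:1,W:1):7/2):89/18):19/18,U:21/2)
total length: 418/9

((((H:3/2,K:3/2):15/2,T:9):4/9,(L:9/2,(M:1,W:1):7/2):89/18):19/18,U:21/2)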